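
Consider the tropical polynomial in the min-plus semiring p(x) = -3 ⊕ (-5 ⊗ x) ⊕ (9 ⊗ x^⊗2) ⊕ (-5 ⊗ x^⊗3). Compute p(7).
p(7) = -3

A tropical monomial a ⊗ x^⊗i evaluates to a + i · x. Evaluating each term at x = 7:
  Term 0 contributes -3 + 0 · 7 = -3
  Term 1 contributes -5 + 1 · 7 = 2
  Term 2 contributes 9 + 2 · 7 = 23
  Term 3 contributes -5 + 3 · 7 = 16
p(7) = ⊕ of these = min[-3, 2, 23, 16] = -3.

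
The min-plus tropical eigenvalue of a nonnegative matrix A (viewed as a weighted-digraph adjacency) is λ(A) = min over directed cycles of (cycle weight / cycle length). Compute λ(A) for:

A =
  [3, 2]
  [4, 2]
λ(A) = 2

Enumerate directed cycles and compute their means (weight / length). Sample:
  cycle 0 → 0: weight = 3, length = 1, mean = 3/1 ≈ 3.000
  cycle 1 → 1: weight = 2, length = 1, mean = 2/1 ≈ 2.000
  cycle 0 → 1 → 0: weight = 6, length = 2, mean = 6/2 ≈ 3.000
  cycle 1 → 0 → 1: weight = 6, length = 2, mean = 6/2 ≈ 3.000
Minimum mean = 2.000, attained e.g. along the cycle 1 → 1 with weight 2 and length 1. So λ(A) = 2/1 = 2.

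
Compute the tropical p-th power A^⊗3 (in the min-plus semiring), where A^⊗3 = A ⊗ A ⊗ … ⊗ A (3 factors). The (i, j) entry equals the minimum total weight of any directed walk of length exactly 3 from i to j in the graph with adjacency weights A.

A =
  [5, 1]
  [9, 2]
A^⊗3 =
  [12, 5]
  [13, 6]

Each entry (A^⊗3)_ij equals the minimum over all length-3 walks i = v_0 → v_1 → … → v_3 = j of Σ_t A[v_t][v_{t+1}]. For example, for (i, j) = (0, 1) we minimise over 4 possible intermediate vertex sequences; the minimum is 5, attained along the walk 0 → 1 → 1 → 1.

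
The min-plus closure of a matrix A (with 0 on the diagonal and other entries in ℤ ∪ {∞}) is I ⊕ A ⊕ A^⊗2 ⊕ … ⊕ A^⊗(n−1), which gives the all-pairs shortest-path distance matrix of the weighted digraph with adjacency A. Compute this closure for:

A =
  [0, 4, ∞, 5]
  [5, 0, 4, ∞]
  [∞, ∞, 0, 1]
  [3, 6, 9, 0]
Closure =
  [0, 4, 8, 5]
  [5, 0, 4, 5]
  [4, 7, 0, 1]
  [3, 6, 9, 0]

This is the Floyd-Warshall all-pairs shortest-path computation. For each intermediate vertex k = 0, 1, …, 3, update dist[i][j] ← min(dist[i][j], dist[i][k] + dist[k][j]). The final matrix gives, for each (i, j), the minimum total weight of any directed path from i to j (possibly empty when i = j).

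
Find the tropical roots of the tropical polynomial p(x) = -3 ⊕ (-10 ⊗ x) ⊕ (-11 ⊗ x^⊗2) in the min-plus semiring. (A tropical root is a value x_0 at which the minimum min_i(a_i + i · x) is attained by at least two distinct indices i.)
Roots: {1, 7}

Each tropical root is a break point of the lower envelope of the lines y = a_i + i · x (there are 3 lines, with slopes 0, 1, ..., 2). Only the lines that attain the minimum somewhere contribute to roots; other lines are dominated. Here the surviving (envelope) indices are i = 2, i = 1, i = 0.
Intersections between consecutive envelope lines give the roots: for adjacent envelope indices i < j the intersection is x = (a_i − a_j) / (j − i). Reading off the sorted break points: {1, 7}.
Verification: at each break x_0, at least two indices attain the minimum of min_i(a_i + i · x_0).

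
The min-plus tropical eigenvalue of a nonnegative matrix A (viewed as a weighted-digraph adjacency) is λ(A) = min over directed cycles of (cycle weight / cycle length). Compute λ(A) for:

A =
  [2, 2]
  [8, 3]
λ(A) = 2

Enumerate directed cycles and compute their means (weight / length). Sample:
  cycle 0 → 0: weight = 2, length = 1, mean = 2/1 ≈ 2.000
  cycle 1 → 1: weight = 3, length = 1, mean = 3/1 ≈ 3.000
  cycle 0 → 1 → 0: weight = 10, length = 2, mean = 10/2 ≈ 5.000
  cycle 1 → 0 → 1: weight = 10, length = 2, mean = 10/2 ≈ 5.000
Minimum mean = 2.000, attained e.g. along the cycle 0 → 0 with weight 2 and length 1. So λ(A) = 2/1 = 2.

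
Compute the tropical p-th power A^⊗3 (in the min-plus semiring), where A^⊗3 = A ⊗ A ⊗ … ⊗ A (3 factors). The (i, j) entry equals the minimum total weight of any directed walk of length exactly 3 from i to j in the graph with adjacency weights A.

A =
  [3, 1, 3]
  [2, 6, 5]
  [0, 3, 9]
A^⊗3 =
  [6, 4, 6]
  [5, 6, 8]
  [3, 4, 6]

Each entry (A^⊗3)_ij equals the minimum over all length-3 walks i = v_0 → v_1 → … → v_3 = j of Σ_t A[v_t][v_{t+1}]. For example, for (i, j) = (0, 2) we minimise over 9 possible intermediate vertex sequences; the minimum is 6, attained along the walk 0 → 1 → 0 → 2.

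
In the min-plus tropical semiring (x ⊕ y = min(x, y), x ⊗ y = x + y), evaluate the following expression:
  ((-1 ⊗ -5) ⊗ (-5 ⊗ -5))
((-1 ⊗ -5) ⊗ (-5 ⊗ -5)) = -16

Expand innermost to outermost. Recall ⊕ takes the minimum of its arguments and ⊗ takes their sum. Working out the expression ((-1 ⊗ -5) ⊗ (-5 ⊗ -5)) gives -16.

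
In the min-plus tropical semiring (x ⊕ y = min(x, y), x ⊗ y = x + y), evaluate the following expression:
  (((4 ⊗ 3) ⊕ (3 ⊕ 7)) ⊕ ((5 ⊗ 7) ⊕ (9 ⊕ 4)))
(((4 ⊗ 3) ⊕ (3 ⊕ 7)) ⊕ ((5 ⊗ 7) ⊕ (9 ⊕ 4))) = 3

Expand innermost to outermost. Recall ⊕ takes the minimum of its arguments and ⊗ takes their sum. Working out the expression (((4 ⊗ 3) ⊕ (3 ⊕ 7)) ⊕ ((5 ⊗ 7) ⊕ (9 ⊕ 4))) gives 3.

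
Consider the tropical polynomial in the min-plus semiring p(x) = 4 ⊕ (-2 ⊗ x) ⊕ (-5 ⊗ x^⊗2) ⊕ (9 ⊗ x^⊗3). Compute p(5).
p(5) = 3

A tropical monomial a ⊗ x^⊗i evaluates to a + i · x. Evaluating each term at x = 5:
  Term 0 contributes 4 + 0 · 5 = 4
  Term 1 contributes -2 + 1 · 5 = 3
  Term 2 contributes -5 + 2 · 5 = 5
  Term 3 contributes 9 + 3 · 5 = 24
p(5) = ⊕ of these = min[4, 3, 5, 24] = 3.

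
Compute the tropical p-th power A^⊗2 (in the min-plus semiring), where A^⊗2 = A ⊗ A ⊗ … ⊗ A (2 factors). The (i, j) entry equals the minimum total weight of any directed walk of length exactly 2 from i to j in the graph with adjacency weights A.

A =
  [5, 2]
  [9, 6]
A^⊗2 =
  [10, 7]
  [14, 11]

Each entry (A^⊗2)_ij equals the minimum over all length-2 walks i = v_0 → v_1 → … → v_2 = j of Σ_t A[v_t][v_{t+1}]. For example, for (i, j) = (0, 1) we minimise over 2 possible intermediate vertex sequences; the minimum is 7, attained along the walk 0 → 0 → 1.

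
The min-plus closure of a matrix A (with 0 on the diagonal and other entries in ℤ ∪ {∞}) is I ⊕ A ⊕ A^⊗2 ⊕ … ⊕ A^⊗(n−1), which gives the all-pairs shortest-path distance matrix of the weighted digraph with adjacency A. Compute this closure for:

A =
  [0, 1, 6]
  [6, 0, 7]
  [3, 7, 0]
Closure =
  [0, 1, 6]
  [6, 0, 7]
  [3, 4, 0]

This is the Floyd-Warshall all-pairs shortest-path computation. For each intermediate vertex k = 0, 1, …, 2, update dist[i][j] ← min(dist[i][j], dist[i][k] + dist[k][j]). The final matrix gives, for each (i, j), the minimum total weight of any directed path from i to j (possibly empty when i = j).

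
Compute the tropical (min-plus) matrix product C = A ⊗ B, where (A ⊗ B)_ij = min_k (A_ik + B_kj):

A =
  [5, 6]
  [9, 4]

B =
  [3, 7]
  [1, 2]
A ⊗ B =
  [7, 8]
  [5, 6]

Apply the min-plus product entry-by-entry:
  C[0][0] = min over k of (A[0][0] + B[0][0] = 5 + 3 = 8, A[0][1] + B[1][0] = 6 + 1 = 7) = 7 (attained at k = 1)
  C[0][1] = min over k of (A[0][0] + B[0][1] = 5 + 7 = 12, A[0][1] + B[1][1] = 6 + 2 = 8) = 8 (attained at k = 1)
  C[1][0] = min over k of (A[1][0] + B[0][0] = 9 + 3 = 12, A[1][1] + B[1][0] = 4 + 1 = 5) = 5 (attained at k = 1)
  C[1][1] = min over k of (A[1][0] + B[0][1] = 9 + 7 = 16, A[1][1] + B[1][1] = 4 + 2 = 6) = 6 (attained at k = 1)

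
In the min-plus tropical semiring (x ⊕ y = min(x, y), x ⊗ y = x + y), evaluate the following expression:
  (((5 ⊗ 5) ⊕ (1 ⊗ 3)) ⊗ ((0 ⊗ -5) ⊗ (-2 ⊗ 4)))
(((5 ⊗ 5) ⊕ (1 ⊗ 3)) ⊗ ((0 ⊗ -5) ⊗ (-2 ⊗ 4))) = 1

Expand innermost to outermost. Recall ⊕ takes the minimum of its arguments and ⊗ takes their sum. Working out the expression (((5 ⊗ 5) ⊕ (1 ⊗ 3)) ⊗ ((0 ⊗ -5) ⊗ (-2 ⊗ 4))) gives 1.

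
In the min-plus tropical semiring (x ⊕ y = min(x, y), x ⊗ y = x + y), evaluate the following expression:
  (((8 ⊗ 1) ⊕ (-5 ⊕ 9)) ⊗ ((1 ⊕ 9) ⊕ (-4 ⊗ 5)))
(((8 ⊗ 1) ⊕ (-5 ⊕ 9)) ⊗ ((1 ⊕ 9) ⊕ (-4 ⊗ 5))) = -4

Expand innermost to outermost. Recall ⊕ takes the minimum of its arguments and ⊗ takes their sum. Working out the expression (((8 ⊗ 1) ⊕ (-5 ⊕ 9)) ⊗ ((1 ⊕ 9) ⊕ (-4 ⊗ 5))) gives -4.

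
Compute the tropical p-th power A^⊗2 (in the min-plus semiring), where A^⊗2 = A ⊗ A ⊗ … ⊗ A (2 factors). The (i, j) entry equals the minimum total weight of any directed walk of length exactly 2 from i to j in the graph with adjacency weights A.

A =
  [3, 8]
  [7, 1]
A^⊗2 =
  [6, 9]
  [8, 2]

Each entry (A^⊗2)_ij equals the minimum over all length-2 walks i = v_0 → v_1 → … → v_2 = j of Σ_t A[v_t][v_{t+1}]. For example, for (i, j) = (0, 1) we minimise over 2 possible intermediate vertex sequences; the minimum is 9, attained along the walk 0 → 1 → 1.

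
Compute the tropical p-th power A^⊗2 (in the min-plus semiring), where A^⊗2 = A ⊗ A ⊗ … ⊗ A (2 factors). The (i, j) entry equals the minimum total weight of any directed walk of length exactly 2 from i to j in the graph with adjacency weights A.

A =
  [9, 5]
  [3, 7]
A^⊗2 =
  [8, 12]
  [10, 8]

Each entry (A^⊗2)_ij equals the minimum over all length-2 walks i = v_0 → v_1 → … → v_2 = j of Σ_t A[v_t][v_{t+1}]. For example, for (i, j) = (0, 1) we minimise over 2 possible intermediate vertex sequences; the minimum is 12, attained along the walk 0 → 1 → 1.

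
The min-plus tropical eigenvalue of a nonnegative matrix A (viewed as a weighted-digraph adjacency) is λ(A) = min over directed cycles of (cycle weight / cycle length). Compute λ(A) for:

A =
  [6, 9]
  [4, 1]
λ(A) = 1

Enumerate directed cycles and compute their means (weight / length). Sample:
  cycle 0 → 0: weight = 6, length = 1, mean = 6/1 ≈ 6.000
  cycle 1 → 1: weight = 1, length = 1, mean = 1/1 ≈ 1.000
  cycle 0 → 1 → 0: weight = 13, length = 2, mean = 13/2 ≈ 6.500
  cycle 1 → 0 → 1: weight = 13, length = 2, mean = 13/2 ≈ 6.500
Minimum mean = 1.000, attained e.g. along the cycle 1 → 1 with weight 1 and length 1. So λ(A) = 1/1 = 1.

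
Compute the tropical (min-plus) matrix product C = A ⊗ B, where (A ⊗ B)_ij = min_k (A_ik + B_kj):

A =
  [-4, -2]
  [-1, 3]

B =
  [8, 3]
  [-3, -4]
A ⊗ B =
  [-5, -6]
  [0, -1]

Apply the min-plus product entry-by-entry:
  C[0][0] = min over k of (A[0][0] + B[0][0] = -4 + 8 = 4, A[0][1] + B[1][0] = -2 + -3 = -5) = -5 (attained at k = 1)
  C[0][1] = min over k of (A[0][0] + B[0][1] = -4 + 3 = -1, A[0][1] + B[1][1] = -2 + -4 = -6) = -6 (attained at k = 1)
  C[1][0] = min over k of (A[1][0] + B[0][0] = -1 + 8 = 7, A[1][1] + B[1][0] = 3 + -3 = 0) = 0 (attained at k = 1)
  C[1][1] = min over k of (A[1][0] + B[0][1] = -1 + 3 = 2, A[1][1] + B[1][1] = 3 + -4 = -1) = -1 (attained at k = 1)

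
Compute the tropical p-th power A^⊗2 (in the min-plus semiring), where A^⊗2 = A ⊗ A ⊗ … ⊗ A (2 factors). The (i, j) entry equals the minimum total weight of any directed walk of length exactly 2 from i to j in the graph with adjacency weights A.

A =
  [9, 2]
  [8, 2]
A^⊗2 =
  [10, 4]
  [10, 4]

Each entry (A^⊗2)_ij equals the minimum over all length-2 walks i = v_0 → v_1 → … → v_2 = j of Σ_t A[v_t][v_{t+1}]. For example, for (i, j) = (0, 1) we minimise over 2 possible intermediate vertex sequences; the minimum is 4, attained along the walk 0 → 1 → 1.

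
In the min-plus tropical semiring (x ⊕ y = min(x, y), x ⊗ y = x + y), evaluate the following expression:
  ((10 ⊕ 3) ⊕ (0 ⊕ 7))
((10 ⊕ 3) ⊕ (0 ⊕ 7)) = 0

Expand innermost to outermost. Recall ⊕ takes the minimum of its arguments and ⊗ takes their sum. Working out the expression ((10 ⊕ 3) ⊕ (0 ⊕ 7)) gives 0.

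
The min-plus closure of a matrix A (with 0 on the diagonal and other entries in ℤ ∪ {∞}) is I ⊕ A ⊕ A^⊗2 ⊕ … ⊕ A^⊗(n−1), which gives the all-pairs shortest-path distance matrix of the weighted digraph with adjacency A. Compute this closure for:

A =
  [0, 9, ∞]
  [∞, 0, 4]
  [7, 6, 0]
Closure =
  [0, 9, 13]
  [11, 0, 4]
  [7, 6, 0]

This is the Floyd-Warshall all-pairs shortest-path computation. For each intermediate vertex k = 0, 1, …, 2, update dist[i][j] ← min(dist[i][j], dist[i][k] + dist[k][j]). The final matrix gives, for each (i, j), the minimum total weight of any directed path from i to j (possibly empty when i = j).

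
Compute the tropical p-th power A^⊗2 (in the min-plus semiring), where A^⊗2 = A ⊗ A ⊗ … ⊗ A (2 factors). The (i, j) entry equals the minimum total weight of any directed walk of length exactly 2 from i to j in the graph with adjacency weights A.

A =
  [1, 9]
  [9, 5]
A^⊗2 =
  [2, 10]
  [10, 10]

Each entry (A^⊗2)_ij equals the minimum over all length-2 walks i = v_0 → v_1 → … → v_2 = j of Σ_t A[v_t][v_{t+1}]. For example, for (i, j) = (0, 1) we minimise over 2 possible intermediate vertex sequences; the minimum is 10, attained along the walk 0 → 0 → 1.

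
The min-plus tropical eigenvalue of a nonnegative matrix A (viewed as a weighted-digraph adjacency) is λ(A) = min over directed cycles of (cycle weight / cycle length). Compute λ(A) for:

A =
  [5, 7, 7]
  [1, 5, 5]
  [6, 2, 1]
λ(A) = 1

Enumerate directed cycles and compute their means (weight / length). Sample:
  cycle 0 → 0: weight = 5, length = 1, mean = 5/1 ≈ 5.000
  cycle 1 → 1: weight = 5, length = 1, mean = 5/1 ≈ 5.000
  cycle 2 → 2: weight = 1, length = 1, mean = 1/1 ≈ 1.000
  cycle 0 → 1 → 0: weight = 8, length = 2, mean = 8/2 ≈ 4.000
  cycle 0 → 2 → 0: weight = 13, length = 2, mean = 13/2 ≈ 6.500
  cycle 1 → 0 → 1: weight = 8, length = 2, mean = 8/2 ≈ 4.000
Minimum mean = 1.000, attained e.g. along the cycle 2 → 2 with weight 1 and length 1. So λ(A) = 1/1 = 1.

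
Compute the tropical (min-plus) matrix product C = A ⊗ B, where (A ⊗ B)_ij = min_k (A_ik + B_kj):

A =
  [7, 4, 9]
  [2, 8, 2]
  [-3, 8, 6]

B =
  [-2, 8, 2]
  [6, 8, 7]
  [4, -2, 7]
A ⊗ B =
  [5, 7, 9]
  [0, 0, 4]
  [-5, 4, -1]

Apply the min-plus product entry-by-entry:
  C[0][0] = min over k of (A[0][0] + B[0][0] = 7 + -2 = 5, A[0][1] + B[1][0] = 4 + 6 = 10, A[0][2] + B[2][0] = 9 + 4 = 13) = 5 (attained at k = 0)
  C[0][1] = min over k of (A[0][0] + B[0][1] = 7 + 8 = 15, A[0][1] + B[1][1] = 4 + 8 = 12, A[0][2] + B[2][1] = 9 + -2 = 7) = 7 (attained at k = 2)
  C[0][2] = min over k of (A[0][0] + B[0][2] = 7 + 2 = 9, A[0][1] + B[1][2] = 4 + 7 = 11, A[0][2] + B[2][2] = 9 + 7 = 16) = 9 (attained at k = 0)
  C[1][0] = min over k of (A[1][0] + B[0][0] = 2 + -2 = 0, A[1][1] + B[1][0] = 8 + 6 = 14, A[1][2] + B[2][0] = 2 + 4 = 6) = 0 (attained at k = 0)
  C[1][1] = min over k of (A[1][0] + B[0][1] = 2 + 8 = 10, A[1][1] + B[1][1] = 8 + 8 = 16, A[1][2] + B[2][1] = 2 + -2 = 0) = 0 (attained at k = 2)
  C[1][2] = min over k of (A[1][0] + B[0][2] = 2 + 2 = 4, A[1][1] + B[1][2] = 8 + 7 = 15, A[1][2] + B[2][2] = 2 + 7 = 9) = 4 (attained at k = 0)
  C[2][0] = min over k of (A[2][0] + B[0][0] = -3 + -2 = -5, A[2][1] + B[1][0] = 8 + 6 = 14, A[2][2] + B[2][0] = 6 + 4 = 10) = -5 (attained at k = 0)
  C[2][1] = min over k of (A[2][0] + B[0][1] = -3 + 8 = 5, A[2][1] + B[1][1] = 8 + 8 = 16, A[2][2] + B[2][1] = 6 + -2 = 4) = 4 (attained at k = 2)
  C[2][2] = min over k of (A[2][0] + B[0][2] = -3 + 2 = -1, A[2][1] + B[1][2] = 8 + 7 = 15, A[2][2] + B[2][2] = 6 + 7 = 13) = -1 (attained at k = 0)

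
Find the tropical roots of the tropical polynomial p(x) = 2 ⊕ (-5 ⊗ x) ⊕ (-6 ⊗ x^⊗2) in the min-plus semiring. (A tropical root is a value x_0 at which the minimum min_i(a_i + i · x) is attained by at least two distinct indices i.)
Roots: {1, 7}

Each tropical root is a break point of the lower envelope of the lines y = a_i + i · x (there are 3 lines, with slopes 0, 1, ..., 2). Only the lines that attain the minimum somewhere contribute to roots; other lines are dominated. Here the surviving (envelope) indices are i = 2, i = 1, i = 0.
Intersections between consecutive envelope lines give the roots: for adjacent envelope indices i < j the intersection is x = (a_i − a_j) / (j − i). Reading off the sorted break points: {1, 7}.
Verification: at each break x_0, at least two indices attain the minimum of min_i(a_i + i · x_0).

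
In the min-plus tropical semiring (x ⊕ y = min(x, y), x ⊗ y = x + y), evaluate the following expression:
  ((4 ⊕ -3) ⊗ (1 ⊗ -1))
((4 ⊕ -3) ⊗ (1 ⊗ -1)) = -3

Expand innermost to outermost. Recall ⊕ takes the minimum of its arguments and ⊗ takes their sum. Working out the expression ((4 ⊕ -3) ⊗ (1 ⊗ -1)) gives -3.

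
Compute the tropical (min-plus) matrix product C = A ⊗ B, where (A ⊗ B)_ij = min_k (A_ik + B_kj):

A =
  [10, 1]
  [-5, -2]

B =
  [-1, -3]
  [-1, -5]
A ⊗ B =
  [0, -4]
  [-6, -8]

Apply the min-plus product entry-by-entry:
  C[0][0] = min over k of (A[0][0] + B[0][0] = 10 + -1 = 9, A[0][1] + B[1][0] = 1 + -1 = 0) = 0 (attained at k = 1)
  C[0][1] = min over k of (A[0][0] + B[0][1] = 10 + -3 = 7, A[0][1] + B[1][1] = 1 + -5 = -4) = -4 (attained at k = 1)
  C[1][0] = min over k of (A[1][0] + B[0][0] = -5 + -1 = -6, A[1][1] + B[1][0] = -2 + -1 = -3) = -6 (attained at k = 0)
  C[1][1] = min over k of (A[1][0] + B[0][1] = -5 + -3 = -8, A[1][1] + B[1][1] = -2 + -5 = -7) = -8 (attained at k = 0)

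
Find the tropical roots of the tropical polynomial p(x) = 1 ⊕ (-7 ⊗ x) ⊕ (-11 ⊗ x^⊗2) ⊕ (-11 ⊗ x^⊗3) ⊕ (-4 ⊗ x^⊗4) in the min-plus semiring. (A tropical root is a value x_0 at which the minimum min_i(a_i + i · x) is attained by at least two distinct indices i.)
Roots: {-7, 0, 4, 8}

Each tropical root is a break point of the lower envelope of the lines y = a_i + i · x (there are 5 lines, with slopes 0, 1, ..., 4). Only the lines that attain the minimum somewhere contribute to roots; other lines are dominated. Here the surviving (envelope) indices are i = 4, i = 3, i = 2, i = 1, i = 0.
Intersections between consecutive envelope lines give the roots: for adjacent envelope indices i < j the intersection is x = (a_i − a_j) / (j − i). Reading off the sorted break points: {-7, 0, 4, 8}.
Verification: at each break x_0, at least two indices attain the minimum of min_i(a_i + i · x_0).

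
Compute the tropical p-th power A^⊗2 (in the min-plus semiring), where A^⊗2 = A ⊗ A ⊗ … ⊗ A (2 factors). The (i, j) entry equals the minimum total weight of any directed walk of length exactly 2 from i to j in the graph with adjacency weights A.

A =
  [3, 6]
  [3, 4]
A^⊗2 =
  [6, 9]
  [6, 8]

Each entry (A^⊗2)_ij equals the minimum over all length-2 walks i = v_0 → v_1 → … → v_2 = j of Σ_t A[v_t][v_{t+1}]. For example, for (i, j) = (0, 1) we minimise over 2 possible intermediate vertex sequences; the minimum is 9, attained along the walk 0 → 0 → 1.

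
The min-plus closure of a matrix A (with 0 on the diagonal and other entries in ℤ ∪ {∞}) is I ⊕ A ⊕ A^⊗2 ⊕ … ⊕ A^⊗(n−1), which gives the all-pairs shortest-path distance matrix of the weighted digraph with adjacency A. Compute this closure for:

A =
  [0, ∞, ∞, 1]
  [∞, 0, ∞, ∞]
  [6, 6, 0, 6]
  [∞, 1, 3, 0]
Closure =
  [0, 2, 4, 1]
  [∞, 0, ∞, ∞]
  [6, 6, 0, 6]
  [9, 1, 3, 0]

This is the Floyd-Warshall all-pairs shortest-path computation. For each intermediate vertex k = 0, 1, …, 3, update dist[i][j] ← min(dist[i][j], dist[i][k] + dist[k][j]). The final matrix gives, for each (i, j), the minimum total weight of any directed path from i to j (possibly empty when i = j).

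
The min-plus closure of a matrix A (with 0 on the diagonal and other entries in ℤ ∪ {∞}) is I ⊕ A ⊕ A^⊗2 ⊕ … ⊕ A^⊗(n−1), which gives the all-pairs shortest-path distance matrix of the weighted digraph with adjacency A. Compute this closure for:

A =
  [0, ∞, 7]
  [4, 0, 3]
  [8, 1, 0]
Closure =
  [0, 8, 7]
  [4, 0, 3]
  [5, 1, 0]

This is the Floyd-Warshall all-pairs shortest-path computation. For each intermediate vertex k = 0, 1, …, 2, update dist[i][j] ← min(dist[i][j], dist[i][k] + dist[k][j]). The final matrix gives, for each (i, j), the minimum total weight of any directed path from i to j (possibly empty when i = j).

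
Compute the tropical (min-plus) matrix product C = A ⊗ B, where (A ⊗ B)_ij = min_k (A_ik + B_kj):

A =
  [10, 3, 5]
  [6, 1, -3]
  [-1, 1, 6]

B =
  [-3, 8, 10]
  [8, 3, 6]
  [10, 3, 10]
A ⊗ B =
  [7, 6, 9]
  [3, 0, 7]
  [-4, 4, 7]

Apply the min-plus product entry-by-entry:
  C[0][0] = min over k of (A[0][0] + B[0][0] = 10 + -3 = 7, A[0][1] + B[1][0] = 3 + 8 = 11, A[0][2] + B[2][0] = 5 + 10 = 15) = 7 (attained at k = 0)
  C[0][1] = min over k of (A[0][0] + B[0][1] = 10 + 8 = 18, A[0][1] + B[1][1] = 3 + 3 = 6, A[0][2] + B[2][1] = 5 + 3 = 8) = 6 (attained at k = 1)
  C[0][2] = min over k of (A[0][0] + B[0][2] = 10 + 10 = 20, A[0][1] + B[1][2] = 3 + 6 = 9, A[0][2] + B[2][2] = 5 + 10 = 15) = 9 (attained at k = 1)
  C[1][0] = min over k of (A[1][0] + B[0][0] = 6 + -3 = 3, A[1][1] + B[1][0] = 1 + 8 = 9, A[1][2] + B[2][0] = -3 + 10 = 7) = 3 (attained at k = 0)
  C[1][1] = min over k of (A[1][0] + B[0][1] = 6 + 8 = 14, A[1][1] + B[1][1] = 1 + 3 = 4, A[1][2] + B[2][1] = -3 + 3 = 0) = 0 (attained at k = 2)
  C[1][2] = min over k of (A[1][0] + B[0][2] = 6 + 10 = 16, A[1][1] + B[1][2] = 1 + 6 = 7, A[1][2] + B[2][2] = -3 + 10 = 7) = 7 (attained at k = 1)
  C[2][0] = min over k of (A[2][0] + B[0][0] = -1 + -3 = -4, A[2][1] + B[1][0] = 1 + 8 = 9, A[2][2] + B[2][0] = 6 + 10 = 16) = -4 (attained at k = 0)
  C[2][1] = min over k of (A[2][0] + B[0][1] = -1 + 8 = 7, A[2][1] + B[1][1] = 1 + 3 = 4, A[2][2] + B[2][1] = 6 + 3 = 9) = 4 (attained at k = 1)
  C[2][2] = min over k of (A[2][0] + B[0][2] = -1 + 10 = 9, A[2][1] + B[1][2] = 1 + 6 = 7, A[2][2] + B[2][2] = 6 + 10 = 16) = 7 (attained at k = 1)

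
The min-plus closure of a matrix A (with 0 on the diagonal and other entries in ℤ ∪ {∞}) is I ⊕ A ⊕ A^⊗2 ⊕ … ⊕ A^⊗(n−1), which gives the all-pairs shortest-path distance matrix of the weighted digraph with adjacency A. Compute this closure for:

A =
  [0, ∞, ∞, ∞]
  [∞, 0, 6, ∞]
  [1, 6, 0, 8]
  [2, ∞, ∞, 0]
Closure =
  [0, ∞, ∞, ∞]
  [7, 0, 6, 14]
  [1, 6, 0, 8]
  [2, ∞, ∞, 0]

This is the Floyd-Warshall all-pairs shortest-path computation. For each intermediate vertex k = 0, 1, …, 3, update dist[i][j] ← min(dist[i][j], dist[i][k] + dist[k][j]). The final matrix gives, for each (i, j), the minimum total weight of any directed path from i to j (possibly empty when i = j).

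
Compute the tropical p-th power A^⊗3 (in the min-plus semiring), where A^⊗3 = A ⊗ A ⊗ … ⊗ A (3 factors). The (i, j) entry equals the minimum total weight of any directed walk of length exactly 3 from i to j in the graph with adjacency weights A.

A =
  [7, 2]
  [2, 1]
A^⊗3 =
  [5, 4]
  [4, 3]

Each entry (A^⊗3)_ij equals the minimum over all length-3 walks i = v_0 → v_1 → … → v_3 = j of Σ_t A[v_t][v_{t+1}]. For example, for (i, j) = (0, 1) we minimise over 4 possible intermediate vertex sequences; the minimum is 4, attained along the walk 0 → 1 → 1 → 1.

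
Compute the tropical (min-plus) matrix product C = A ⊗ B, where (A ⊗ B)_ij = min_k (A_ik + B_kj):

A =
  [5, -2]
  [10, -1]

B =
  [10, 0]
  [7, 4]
A ⊗ B =
  [5, 2]
  [6, 3]

Apply the min-plus product entry-by-entry:
  C[0][0] = min over k of (A[0][0] + B[0][0] = 5 + 10 = 15, A[0][1] + B[1][0] = -2 + 7 = 5) = 5 (attained at k = 1)
  C[0][1] = min over k of (A[0][0] + B[0][1] = 5 + 0 = 5, A[0][1] + B[1][1] = -2 + 4 = 2) = 2 (attained at k = 1)
  C[1][0] = min over k of (A[1][0] + B[0][0] = 10 + 10 = 20, A[1][1] + B[1][0] = -1 + 7 = 6) = 6 (attained at k = 1)
  C[1][1] = min over k of (A[1][0] + B[0][1] = 10 + 0 = 10, A[1][1] + B[1][1] = -1 + 4 = 3) = 3 (attained at k = 1)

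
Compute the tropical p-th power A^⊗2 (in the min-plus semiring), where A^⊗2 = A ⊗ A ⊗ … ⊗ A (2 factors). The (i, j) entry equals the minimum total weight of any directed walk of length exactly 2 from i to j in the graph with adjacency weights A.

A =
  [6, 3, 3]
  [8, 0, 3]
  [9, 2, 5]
A^⊗2 =
  [11, 3, 6]
  [8, 0, 3]
  [10, 2, 5]

Each entry (A^⊗2)_ij equals the minimum over all length-2 walks i = v_0 → v_1 → … → v_2 = j of Σ_t A[v_t][v_{t+1}]. For example, for (i, j) = (0, 2) we minimise over 3 possible intermediate vertex sequences; the minimum is 6, attained along the walk 0 → 1 → 2.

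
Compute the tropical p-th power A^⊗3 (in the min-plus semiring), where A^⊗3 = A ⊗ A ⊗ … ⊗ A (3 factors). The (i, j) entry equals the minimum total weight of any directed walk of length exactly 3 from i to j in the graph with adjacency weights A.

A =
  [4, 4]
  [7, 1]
A^⊗3 =
  [12, 6]
  [9, 3]

Each entry (A^⊗3)_ij equals the minimum over all length-3 walks i = v_0 → v_1 → … → v_3 = j of Σ_t A[v_t][v_{t+1}]. For example, for (i, j) = (0, 1) we minimise over 4 possible intermediate vertex sequences; the minimum is 6, attained along the walk 0 → 1 → 1 → 1.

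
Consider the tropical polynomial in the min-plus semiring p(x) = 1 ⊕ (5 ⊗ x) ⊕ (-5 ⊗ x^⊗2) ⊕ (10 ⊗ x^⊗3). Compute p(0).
p(0) = -5

A tropical monomial a ⊗ x^⊗i evaluates to a + i · x. Evaluating each term at x = 0:
  Term 0 contributes 1 + 0 · 0 = 1
  Term 1 contributes 5 + 1 · 0 = 5
  Term 2 contributes -5 + 2 · 0 = -5
  Term 3 contributes 10 + 3 · 0 = 10
p(0) = ⊕ of these = min[1, 5, -5, 10] = -5.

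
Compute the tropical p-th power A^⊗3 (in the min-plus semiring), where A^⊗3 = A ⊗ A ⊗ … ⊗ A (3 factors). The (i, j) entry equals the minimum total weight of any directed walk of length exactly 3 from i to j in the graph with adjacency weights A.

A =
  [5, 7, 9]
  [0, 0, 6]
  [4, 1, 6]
A^⊗3 =
  [7, 7, 13]
  [0, 0, 6]
  [1, 1, 7]

Each entry (A^⊗3)_ij equals the minimum over all length-3 walks i = v_0 → v_1 → … → v_3 = j of Σ_t A[v_t][v_{t+1}]. For example, for (i, j) = (0, 2) we minimise over 9 possible intermediate vertex sequences; the minimum is 13, attained along the walk 0 → 1 → 1 → 2.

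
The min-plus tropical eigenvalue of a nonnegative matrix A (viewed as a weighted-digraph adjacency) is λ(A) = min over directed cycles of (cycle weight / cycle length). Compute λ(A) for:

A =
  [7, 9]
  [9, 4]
λ(A) = 4

Enumerate directed cycles and compute their means (weight / length). Sample:
  cycle 0 → 0: weight = 7, length = 1, mean = 7/1 ≈ 7.000
  cycle 1 → 1: weight = 4, length = 1, mean = 4/1 ≈ 4.000
  cycle 0 → 1 → 0: weight = 18, length = 2, mean = 18/2 ≈ 9.000
  cycle 1 → 0 → 1: weight = 18, length = 2, mean = 18/2 ≈ 9.000
Minimum mean = 4.000, attained e.g. along the cycle 1 → 1 with weight 4 and length 1. So λ(A) = 4/1 = 4.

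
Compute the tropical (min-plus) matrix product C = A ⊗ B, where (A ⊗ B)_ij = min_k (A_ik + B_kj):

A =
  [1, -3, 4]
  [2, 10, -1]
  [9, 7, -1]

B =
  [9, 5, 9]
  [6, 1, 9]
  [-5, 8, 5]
A ⊗ B =
  [-1, -2, 6]
  [-6, 7, 4]
  [-6, 7, 4]

Apply the min-plus product entry-by-entry:
  C[0][0] = min over k of (A[0][0] + B[0][0] = 1 + 9 = 10, A[0][1] + B[1][0] = -3 + 6 = 3, A[0][2] + B[2][0] = 4 + -5 = -1) = -1 (attained at k = 2)
  C[0][1] = min over k of (A[0][0] + B[0][1] = 1 + 5 = 6, A[0][1] + B[1][1] = -3 + 1 = -2, A[0][2] + B[2][1] = 4 + 8 = 12) = -2 (attained at k = 1)
  C[0][2] = min over k of (A[0][0] + B[0][2] = 1 + 9 = 10, A[0][1] + B[1][2] = -3 + 9 = 6, A[0][2] + B[2][2] = 4 + 5 = 9) = 6 (attained at k = 1)
  C[1][0] = min over k of (A[1][0] + B[0][0] = 2 + 9 = 11, A[1][1] + B[1][0] = 10 + 6 = 16, A[1][2] + B[2][0] = -1 + -5 = -6) = -6 (attained at k = 2)
  C[1][1] = min over k of (A[1][0] + B[0][1] = 2 + 5 = 7, A[1][1] + B[1][1] = 10 + 1 = 11, A[1][2] + B[2][1] = -1 + 8 = 7) = 7 (attained at k = 0)
  C[1][2] = min over k of (A[1][0] + B[0][2] = 2 + 9 = 11, A[1][1] + B[1][2] = 10 + 9 = 19, A[1][2] + B[2][2] = -1 + 5 = 4) = 4 (attained at k = 2)
  C[2][0] = min over k of (A[2][0] + B[0][0] = 9 + 9 = 18, A[2][1] + B[1][0] = 7 + 6 = 13, A[2][2] + B[2][0] = -1 + -5 = -6) = -6 (attained at k = 2)
  C[2][1] = min over k of (A[2][0] + B[0][1] = 9 + 5 = 14, A[2][1] + B[1][1] = 7 + 1 = 8, A[2][2] + B[2][1] = -1 + 8 = 7) = 7 (attained at k = 2)
  C[2][2] = min over k of (A[2][0] + B[0][2] = 9 + 9 = 18, A[2][1] + B[1][2] = 7 + 9 = 16, A[2][2] + B[2][2] = -1 + 5 = 4) = 4 (attained at k = 2)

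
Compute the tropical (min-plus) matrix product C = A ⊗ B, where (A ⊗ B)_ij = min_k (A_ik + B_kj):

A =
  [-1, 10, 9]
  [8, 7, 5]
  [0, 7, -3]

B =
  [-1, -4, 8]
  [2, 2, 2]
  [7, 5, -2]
A ⊗ B =
  [-2, -5, 7]
  [7, 4, 3]
  [-1, -4, -5]

Apply the min-plus product entry-by-entry:
  C[0][0] = min over k of (A[0][0] + B[0][0] = -1 + -1 = -2, A[0][1] + B[1][0] = 10 + 2 = 12, A[0][2] + B[2][0] = 9 + 7 = 16) = -2 (attained at k = 0)
  C[0][1] = min over k of (A[0][0] + B[0][1] = -1 + -4 = -5, A[0][1] + B[1][1] = 10 + 2 = 12, A[0][2] + B[2][1] = 9 + 5 = 14) = -5 (attained at k = 0)
  C[0][2] = min over k of (A[0][0] + B[0][2] = -1 + 8 = 7, A[0][1] + B[1][2] = 10 + 2 = 12, A[0][2] + B[2][2] = 9 + -2 = 7) = 7 (attained at k = 0)
  C[1][0] = min over k of (A[1][0] + B[0][0] = 8 + -1 = 7, A[1][1] + B[1][0] = 7 + 2 = 9, A[1][2] + B[2][0] = 5 + 7 = 12) = 7 (attained at k = 0)
  C[1][1] = min over k of (A[1][0] + B[0][1] = 8 + -4 = 4, A[1][1] + B[1][1] = 7 + 2 = 9, A[1][2] + B[2][1] = 5 + 5 = 10) = 4 (attained at k = 0)
  C[1][2] = min over k of (A[1][0] + B[0][2] = 8 + 8 = 16, A[1][1] + B[1][2] = 7 + 2 = 9, A[1][2] + B[2][2] = 5 + -2 = 3) = 3 (attained at k = 2)
  C[2][0] = min over k of (A[2][0] + B[0][0] = 0 + -1 = -1, A[2][1] + B[1][0] = 7 + 2 = 9, A[2][2] + B[2][0] = -3 + 7 = 4) = -1 (attained at k = 0)
  C[2][1] = min over k of (A[2][0] + B[0][1] = 0 + -4 = -4, A[2][1] + B[1][1] = 7 + 2 = 9, A[2][2] + B[2][1] = -3 + 5 = 2) = -4 (attained at k = 0)
  C[2][2] = min over k of (A[2][0] + B[0][2] = 0 + 8 = 8, A[2][1] + B[1][2] = 7 + 2 = 9, A[2][2] + B[2][2] = -3 + -2 = -5) = -5 (attained at k = 2)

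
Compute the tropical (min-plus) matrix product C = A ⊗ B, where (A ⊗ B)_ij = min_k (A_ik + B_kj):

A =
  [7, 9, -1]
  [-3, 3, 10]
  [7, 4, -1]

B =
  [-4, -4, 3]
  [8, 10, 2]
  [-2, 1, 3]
A ⊗ B =
  [-3, 0, 2]
  [-7, -7, 0]
  [-3, 0, 2]

Apply the min-plus product entry-by-entry:
  C[0][0] = min over k of (A[0][0] + B[0][0] = 7 + -4 = 3, A[0][1] + B[1][0] = 9 + 8 = 17, A[0][2] + B[2][0] = -1 + -2 = -3) = -3 (attained at k = 2)
  C[0][1] = min over k of (A[0][0] + B[0][1] = 7 + -4 = 3, A[0][1] + B[1][1] = 9 + 10 = 19, A[0][2] + B[2][1] = -1 + 1 = 0) = 0 (attained at k = 2)
  C[0][2] = min over k of (A[0][0] + B[0][2] = 7 + 3 = 10, A[0][1] + B[1][2] = 9 + 2 = 11, A[0][2] + B[2][2] = -1 + 3 = 2) = 2 (attained at k = 2)
  C[1][0] = min over k of (A[1][0] + B[0][0] = -3 + -4 = -7, A[1][1] + B[1][0] = 3 + 8 = 11, A[1][2] + B[2][0] = 10 + -2 = 8) = -7 (attained at k = 0)
  C[1][1] = min over k of (A[1][0] + B[0][1] = -3 + -4 = -7, A[1][1] + B[1][1] = 3 + 10 = 13, A[1][2] + B[2][1] = 10 + 1 = 11) = -7 (attained at k = 0)
  C[1][2] = min over k of (A[1][0] + B[0][2] = -3 + 3 = 0, A[1][1] + B[1][2] = 3 + 2 = 5, A[1][2] + B[2][2] = 10 + 3 = 13) = 0 (attained at k = 0)
  C[2][0] = min over k of (A[2][0] + B[0][0] = 7 + -4 = 3, A[2][1] + B[1][0] = 4 + 8 = 12, A[2][2] + B[2][0] = -1 + -2 = -3) = -3 (attained at k = 2)
  C[2][1] = min over k of (A[2][0] + B[0][1] = 7 + -4 = 3, A[2][1] + B[1][1] = 4 + 10 = 14, A[2][2] + B[2][1] = -1 + 1 = 0) = 0 (attained at k = 2)
  C[2][2] = min over k of (A[2][0] + B[0][2] = 7 + 3 = 10, A[2][1] + B[1][2] = 4 + 2 = 6, A[2][2] + B[2][2] = -1 + 3 = 2) = 2 (attained at k = 2)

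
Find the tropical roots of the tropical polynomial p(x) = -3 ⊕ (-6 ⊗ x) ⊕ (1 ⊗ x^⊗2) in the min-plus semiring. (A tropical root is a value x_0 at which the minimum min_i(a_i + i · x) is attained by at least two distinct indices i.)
Roots: {-7, 3}

Each tropical root is a break point of the lower envelope of the lines y = a_i + i · x (there are 3 lines, with slopes 0, 1, ..., 2). Only the lines that attain the minimum somewhere contribute to roots; other lines are dominated. Here the surviving (envelope) indices are i = 2, i = 1, i = 0.
Intersections between consecutive envelope lines give the roots: for adjacent envelope indices i < j the intersection is x = (a_i − a_j) / (j − i). Reading off the sorted break points: {-7, 3}.
Verification: at each break x_0, at least two indices attain the minimum of min_i(a_i + i · x_0).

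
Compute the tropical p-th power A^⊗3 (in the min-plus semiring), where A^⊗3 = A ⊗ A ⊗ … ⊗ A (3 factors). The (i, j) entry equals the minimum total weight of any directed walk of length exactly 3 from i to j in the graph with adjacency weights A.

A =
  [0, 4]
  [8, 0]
A^⊗3 =
  [0, 4]
  [8, 0]

Each entry (A^⊗3)_ij equals the minimum over all length-3 walks i = v_0 → v_1 → … → v_3 = j of Σ_t A[v_t][v_{t+1}]. For example, for (i, j) = (0, 1) we minimise over 4 possible intermediate vertex sequences; the minimum is 4, attained along the walk 0 → 0 → 0 → 1.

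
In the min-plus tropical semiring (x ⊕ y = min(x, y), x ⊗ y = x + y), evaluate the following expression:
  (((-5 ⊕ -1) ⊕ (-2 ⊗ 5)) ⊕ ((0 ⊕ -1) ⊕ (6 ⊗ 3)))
(((-5 ⊕ -1) ⊕ (-2 ⊗ 5)) ⊕ ((0 ⊕ -1) ⊕ (6 ⊗ 3))) = -5

Expand innermost to outermost. Recall ⊕ takes the minimum of its arguments and ⊗ takes their sum. Working out the expression (((-5 ⊕ -1) ⊕ (-2 ⊗ 5)) ⊕ ((0 ⊕ -1) ⊕ (6 ⊗ 3))) gives -5.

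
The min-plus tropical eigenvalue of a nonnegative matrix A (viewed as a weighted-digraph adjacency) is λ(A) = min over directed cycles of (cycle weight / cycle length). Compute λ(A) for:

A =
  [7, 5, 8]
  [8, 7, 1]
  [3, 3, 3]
λ(A) = 2

Enumerate directed cycles and compute their means (weight / length). Sample:
  cycle 0 → 0: weight = 7, length = 1, mean = 7/1 ≈ 7.000
  cycle 1 → 1: weight = 7, length = 1, mean = 7/1 ≈ 7.000
  cycle 2 → 2: weight = 3, length = 1, mean = 3/1 ≈ 3.000
  cycle 0 → 1 → 0: weight = 13, length = 2, mean = 13/2 ≈ 6.500
  cycle 0 → 2 → 0: weight = 11, length = 2, mean = 11/2 ≈ 5.500
  cycle 1 → 0 → 1: weight = 13, length = 2, mean = 13/2 ≈ 6.500
Minimum mean = 2.000, attained e.g. along the cycle 1 → 2 → 1 with weight 4 and length 2. So λ(A) = 4/2 = 2.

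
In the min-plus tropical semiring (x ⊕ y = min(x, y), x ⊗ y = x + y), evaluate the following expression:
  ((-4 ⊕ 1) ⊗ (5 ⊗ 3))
((-4 ⊕ 1) ⊗ (5 ⊗ 3)) = 4

Expand innermost to outermost. Recall ⊕ takes the minimum of its arguments and ⊗ takes their sum. Working out the expression ((-4 ⊕ 1) ⊗ (5 ⊗ 3)) gives 4.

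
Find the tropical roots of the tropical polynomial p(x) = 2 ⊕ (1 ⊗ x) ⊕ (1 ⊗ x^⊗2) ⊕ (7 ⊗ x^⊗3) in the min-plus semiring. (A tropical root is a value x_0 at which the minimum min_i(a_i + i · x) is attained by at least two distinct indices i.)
Roots: {-6, 0, 1}

Each tropical root is a break point of the lower envelope of the lines y = a_i + i · x (there are 4 lines, with slopes 0, 1, ..., 3). Only the lines that attain the minimum somewhere contribute to roots; other lines are dominated. Here the surviving (envelope) indices are i = 3, i = 2, i = 1, i = 0.
Intersections between consecutive envelope lines give the roots: for adjacent envelope indices i < j the intersection is x = (a_i − a_j) / (j − i). Reading off the sorted break points: {-6, 0, 1}.
Verification: at each break x_0, at least two indices attain the minimum of min_i(a_i + i · x_0).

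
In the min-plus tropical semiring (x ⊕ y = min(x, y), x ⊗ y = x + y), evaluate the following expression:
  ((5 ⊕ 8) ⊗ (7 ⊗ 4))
((5 ⊕ 8) ⊗ (7 ⊗ 4)) = 16

Expand innermost to outermost. Recall ⊕ takes the minimum of its arguments and ⊗ takes their sum. Working out the expression ((5 ⊕ 8) ⊗ (7 ⊗ 4)) gives 16.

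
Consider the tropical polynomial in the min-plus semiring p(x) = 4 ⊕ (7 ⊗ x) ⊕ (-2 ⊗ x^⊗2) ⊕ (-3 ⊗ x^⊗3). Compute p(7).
p(7) = 4

A tropical monomial a ⊗ x^⊗i evaluates to a + i · x. Evaluating each term at x = 7:
  Term 0 contributes 4 + 0 · 7 = 4
  Term 1 contributes 7 + 1 · 7 = 14
  Term 2 contributes -2 + 2 · 7 = 12
  Term 3 contributes -3 + 3 · 7 = 18
p(7) = ⊕ of these = min[4, 14, 12, 18] = 4.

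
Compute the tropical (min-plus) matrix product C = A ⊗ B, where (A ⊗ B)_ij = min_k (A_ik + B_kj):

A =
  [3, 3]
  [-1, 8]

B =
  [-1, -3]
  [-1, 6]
A ⊗ B =
  [2, 0]
  [-2, -4]

Apply the min-plus product entry-by-entry:
  C[0][0] = min over k of (A[0][0] + B[0][0] = 3 + -1 = 2, A[0][1] + B[1][0] = 3 + -1 = 2) = 2 (attained at k = 0)
  C[0][1] = min over k of (A[0][0] + B[0][1] = 3 + -3 = 0, A[0][1] + B[1][1] = 3 + 6 = 9) = 0 (attained at k = 0)
  C[1][0] = min over k of (A[1][0] + B[0][0] = -1 + -1 = -2, A[1][1] + B[1][0] = 8 + -1 = 7) = -2 (attained at k = 0)
  C[1][1] = min over k of (A[1][0] + B[0][1] = -1 + -3 = -4, A[1][1] + B[1][1] = 8 + 6 = 14) = -4 (attained at k = 0)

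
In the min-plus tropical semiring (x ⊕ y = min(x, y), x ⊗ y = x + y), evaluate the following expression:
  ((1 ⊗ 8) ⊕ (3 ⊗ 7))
((1 ⊗ 8) ⊕ (3 ⊗ 7)) = 9

Expand innermost to outermost. Recall ⊕ takes the minimum of its arguments and ⊗ takes their sum. Working out the expression ((1 ⊗ 8) ⊕ (3 ⊗ 7)) gives 9.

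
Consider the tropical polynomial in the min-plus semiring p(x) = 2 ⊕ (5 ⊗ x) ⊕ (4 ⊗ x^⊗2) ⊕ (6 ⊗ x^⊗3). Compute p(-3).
p(-3) = -3

A tropical monomial a ⊗ x^⊗i evaluates to a + i · x. Evaluating each term at x = -3:
  Term 0 contributes 2 + 0 · -3 = 2
  Term 1 contributes 5 + 1 · -3 = 2
  Term 2 contributes 4 + 2 · -3 = -2
  Term 3 contributes 6 + 3 · -3 = -3
p(-3) = ⊕ of these = min[2, 2, -2, -3] = -3.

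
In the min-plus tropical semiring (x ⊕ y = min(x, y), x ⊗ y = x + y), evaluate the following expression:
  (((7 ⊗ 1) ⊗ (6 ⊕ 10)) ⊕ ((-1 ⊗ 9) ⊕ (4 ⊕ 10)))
(((7 ⊗ 1) ⊗ (6 ⊕ 10)) ⊕ ((-1 ⊗ 9) ⊕ (4 ⊕ 10))) = 4

Expand innermost to outermost. Recall ⊕ takes the minimum of its arguments and ⊗ takes their sum. Working out the expression (((7 ⊗ 1) ⊗ (6 ⊕ 10)) ⊕ ((-1 ⊗ 9) ⊕ (4 ⊕ 10))) gives 4.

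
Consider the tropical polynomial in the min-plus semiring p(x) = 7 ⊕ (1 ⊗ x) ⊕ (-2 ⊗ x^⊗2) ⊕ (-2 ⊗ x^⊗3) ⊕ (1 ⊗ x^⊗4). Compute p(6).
p(6) = 7

A tropical monomial a ⊗ x^⊗i evaluates to a + i · x. Evaluating each term at x = 6:
  Term 0 contributes 7 + 0 · 6 = 7
  Term 1 contributes 1 + 1 · 6 = 7
  Term 2 contributes -2 + 2 · 6 = 10
  Term 3 contributes -2 + 3 · 6 = 16
  Term 4 contributes 1 + 4 · 6 = 25
p(6) = ⊕ of these = min[7, 7, 10, 16, 25] = 7.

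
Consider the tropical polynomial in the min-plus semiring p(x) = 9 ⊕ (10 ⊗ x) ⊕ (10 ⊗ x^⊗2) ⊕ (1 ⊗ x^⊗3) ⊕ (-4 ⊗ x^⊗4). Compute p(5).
p(5) = 9

A tropical monomial a ⊗ x^⊗i evaluates to a + i · x. Evaluating each term at x = 5:
  Term 0 contributes 9 + 0 · 5 = 9
  Term 1 contributes 10 + 1 · 5 = 15
  Term 2 contributes 10 + 2 · 5 = 20
  Term 3 contributes 1 + 3 · 5 = 16
  Term 4 contributes -4 + 4 · 5 = 16
p(5) = ⊕ of these = min[9, 15, 20, 16, 16] = 9.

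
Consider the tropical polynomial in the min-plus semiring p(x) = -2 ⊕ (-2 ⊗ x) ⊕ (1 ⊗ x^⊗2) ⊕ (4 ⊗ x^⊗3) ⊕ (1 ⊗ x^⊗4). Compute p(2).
p(2) = -2

A tropical monomial a ⊗ x^⊗i evaluates to a + i · x. Evaluating each term at x = 2:
  Term 0 contributes -2 + 0 · 2 = -2
  Term 1 contributes -2 + 1 · 2 = 0
  Term 2 contributes 1 + 2 · 2 = 5
  Term 3 contributes 4 + 3 · 2 = 10
  Term 4 contributes 1 + 4 · 2 = 9
p(2) = ⊕ of these = min[-2, 0, 5, 10, 9] = -2.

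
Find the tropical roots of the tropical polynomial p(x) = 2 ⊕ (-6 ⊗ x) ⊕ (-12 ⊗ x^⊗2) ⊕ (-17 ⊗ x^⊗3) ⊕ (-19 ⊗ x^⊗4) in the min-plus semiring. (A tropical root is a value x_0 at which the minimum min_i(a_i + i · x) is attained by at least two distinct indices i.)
Roots: {2, 5, 6, 8}

Each tropical root is a break point of the lower envelope of the lines y = a_i + i · x (there are 5 lines, with slopes 0, 1, ..., 4). Only the lines that attain the minimum somewhere contribute to roots; other lines are dominated. Here the surviving (envelope) indices are i = 4, i = 3, i = 2, i = 1, i = 0.
Intersections between consecutive envelope lines give the roots: for adjacent envelope indices i < j the intersection is x = (a_i − a_j) / (j − i). Reading off the sorted break points: {2, 5, 6, 8}.
Verification: at each break x_0, at least two indices attain the minimum of min_i(a_i + i · x_0).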